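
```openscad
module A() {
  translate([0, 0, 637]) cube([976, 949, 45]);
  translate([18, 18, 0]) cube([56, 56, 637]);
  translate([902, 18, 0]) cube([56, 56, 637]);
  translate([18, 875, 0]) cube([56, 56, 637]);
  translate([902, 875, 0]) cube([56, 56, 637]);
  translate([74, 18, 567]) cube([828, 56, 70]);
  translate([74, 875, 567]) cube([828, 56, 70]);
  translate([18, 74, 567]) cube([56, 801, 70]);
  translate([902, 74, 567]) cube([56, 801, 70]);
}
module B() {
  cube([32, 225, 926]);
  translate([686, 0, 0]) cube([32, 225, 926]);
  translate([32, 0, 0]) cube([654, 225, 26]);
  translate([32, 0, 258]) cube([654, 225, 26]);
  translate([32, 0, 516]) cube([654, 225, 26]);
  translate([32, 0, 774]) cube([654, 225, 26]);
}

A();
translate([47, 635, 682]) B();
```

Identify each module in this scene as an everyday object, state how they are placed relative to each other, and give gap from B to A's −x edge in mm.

A is a table. B is a bookshelf. The bookshelf is on top of the table. The gap from the bookshelf to the table's −x edge is 47 mm.

The bookshelf's min-x is at 47; the table's min-x is 0; gap = 47 mm.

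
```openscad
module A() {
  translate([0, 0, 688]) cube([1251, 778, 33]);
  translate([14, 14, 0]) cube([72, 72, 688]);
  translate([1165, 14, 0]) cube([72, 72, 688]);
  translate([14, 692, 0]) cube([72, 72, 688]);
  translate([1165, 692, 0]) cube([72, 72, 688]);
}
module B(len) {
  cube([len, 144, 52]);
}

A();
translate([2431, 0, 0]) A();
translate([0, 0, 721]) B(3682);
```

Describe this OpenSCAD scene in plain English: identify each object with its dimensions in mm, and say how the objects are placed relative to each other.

A is a table: top 1251 mm (x) × 778 mm (y), 33 mm thick, upper face at z = 721 mm, on four 72×72 mm square legs, each inset 14 mm from the nearest pair of top edges, running from z = 0 to the bottom of the top.

B is a rectangular beam 3682 mm long (x), 144 mm deep (y), 52 mm thick (z).

The beam spans the tops of two tables placed 1180 mm apart, resting at z = 721 mm.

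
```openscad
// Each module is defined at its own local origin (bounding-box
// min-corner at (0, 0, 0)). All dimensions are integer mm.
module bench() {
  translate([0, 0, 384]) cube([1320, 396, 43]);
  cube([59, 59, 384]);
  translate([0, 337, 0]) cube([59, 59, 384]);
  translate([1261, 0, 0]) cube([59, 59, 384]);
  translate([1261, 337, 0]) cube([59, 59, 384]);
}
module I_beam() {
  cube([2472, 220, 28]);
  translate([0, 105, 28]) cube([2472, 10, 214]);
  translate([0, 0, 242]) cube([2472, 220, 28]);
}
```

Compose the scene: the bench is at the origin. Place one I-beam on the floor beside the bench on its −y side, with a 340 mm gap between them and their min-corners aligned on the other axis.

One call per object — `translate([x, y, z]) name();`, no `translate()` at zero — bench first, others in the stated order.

bench();
translate([0, -560, 0]) I_beam();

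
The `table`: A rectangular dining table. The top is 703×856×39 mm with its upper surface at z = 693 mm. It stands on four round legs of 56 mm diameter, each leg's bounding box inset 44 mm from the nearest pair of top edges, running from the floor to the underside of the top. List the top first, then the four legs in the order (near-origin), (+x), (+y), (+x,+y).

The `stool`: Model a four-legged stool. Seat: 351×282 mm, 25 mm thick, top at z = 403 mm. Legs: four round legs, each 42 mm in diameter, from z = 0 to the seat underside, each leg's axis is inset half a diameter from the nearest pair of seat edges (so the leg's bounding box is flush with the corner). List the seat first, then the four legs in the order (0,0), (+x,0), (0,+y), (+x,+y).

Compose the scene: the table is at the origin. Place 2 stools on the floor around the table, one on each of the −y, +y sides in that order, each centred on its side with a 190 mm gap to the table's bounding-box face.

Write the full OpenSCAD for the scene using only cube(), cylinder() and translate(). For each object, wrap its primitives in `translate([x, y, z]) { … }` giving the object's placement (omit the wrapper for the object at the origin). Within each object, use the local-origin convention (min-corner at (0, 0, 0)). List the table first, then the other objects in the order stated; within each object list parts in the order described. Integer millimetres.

translate([0, 0, 654]) cube([703, 856, 39]);
translate([72, 72, 0]) cylinder(h = 654, r = 28);
translate([631, 72, 0]) cylinder(h = 654, r = 28);
translate([72, 784, 0]) cylinder(h = 654, r = 28);
translate([631, 784, 0]) cylinder(h = 654, r = 28);
translate([176, -472, 0]) {
  translate([0, 0, 378]) cube([351, 282, 25]);
  translate([21, 21, 0]) cylinder(h = 378, r = 21);
  translate([330, 21, 0]) cylinder(h = 378, r = 21);
  translate([21, 261, 0]) cylinder(h = 378, r = 21);
  translate([330, 261, 0]) cylinder(h = 378, r = 21);
}
translate([176, 1046, 0]) {
  translate([0, 0, 378]) cube([351, 282, 25]);
  translate([21, 21, 0]) cylinder(h = 378, r = 21);
  translate([330, 21, 0]) cylinder(h = 378, r = 21);
  translate([21, 261, 0]) cylinder(h = 378, r = 21);
  translate([330, 261, 0]) cylinder(h = 378, r = 21);
}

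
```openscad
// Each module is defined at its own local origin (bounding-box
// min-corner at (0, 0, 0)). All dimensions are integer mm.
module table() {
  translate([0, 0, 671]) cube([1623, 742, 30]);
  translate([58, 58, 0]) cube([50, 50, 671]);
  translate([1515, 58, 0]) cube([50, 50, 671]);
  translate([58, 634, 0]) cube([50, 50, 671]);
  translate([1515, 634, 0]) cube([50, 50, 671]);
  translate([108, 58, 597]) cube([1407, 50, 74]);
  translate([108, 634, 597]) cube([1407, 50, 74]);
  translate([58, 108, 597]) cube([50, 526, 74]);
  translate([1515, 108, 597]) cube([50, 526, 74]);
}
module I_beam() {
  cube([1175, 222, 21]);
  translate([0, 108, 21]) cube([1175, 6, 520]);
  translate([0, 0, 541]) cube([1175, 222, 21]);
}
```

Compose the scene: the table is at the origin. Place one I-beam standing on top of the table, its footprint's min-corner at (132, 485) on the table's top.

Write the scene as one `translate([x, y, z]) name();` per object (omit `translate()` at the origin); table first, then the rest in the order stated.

table();
translate([132, 485, 701]) I_beam();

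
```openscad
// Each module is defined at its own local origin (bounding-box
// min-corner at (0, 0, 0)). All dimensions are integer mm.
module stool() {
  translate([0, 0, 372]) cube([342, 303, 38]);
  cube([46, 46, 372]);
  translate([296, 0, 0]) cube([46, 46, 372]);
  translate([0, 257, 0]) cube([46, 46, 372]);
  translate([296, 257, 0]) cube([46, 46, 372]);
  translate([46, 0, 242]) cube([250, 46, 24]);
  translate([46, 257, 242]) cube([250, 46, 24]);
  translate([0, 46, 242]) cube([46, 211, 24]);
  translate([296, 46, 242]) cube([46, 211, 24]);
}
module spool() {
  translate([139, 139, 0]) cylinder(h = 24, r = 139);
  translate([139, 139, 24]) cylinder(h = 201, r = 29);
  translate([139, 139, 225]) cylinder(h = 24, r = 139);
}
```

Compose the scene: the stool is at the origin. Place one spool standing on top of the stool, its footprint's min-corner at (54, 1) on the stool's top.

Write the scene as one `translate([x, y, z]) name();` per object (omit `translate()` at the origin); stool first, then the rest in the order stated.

stool();
translate([54, 1, 410]) spool();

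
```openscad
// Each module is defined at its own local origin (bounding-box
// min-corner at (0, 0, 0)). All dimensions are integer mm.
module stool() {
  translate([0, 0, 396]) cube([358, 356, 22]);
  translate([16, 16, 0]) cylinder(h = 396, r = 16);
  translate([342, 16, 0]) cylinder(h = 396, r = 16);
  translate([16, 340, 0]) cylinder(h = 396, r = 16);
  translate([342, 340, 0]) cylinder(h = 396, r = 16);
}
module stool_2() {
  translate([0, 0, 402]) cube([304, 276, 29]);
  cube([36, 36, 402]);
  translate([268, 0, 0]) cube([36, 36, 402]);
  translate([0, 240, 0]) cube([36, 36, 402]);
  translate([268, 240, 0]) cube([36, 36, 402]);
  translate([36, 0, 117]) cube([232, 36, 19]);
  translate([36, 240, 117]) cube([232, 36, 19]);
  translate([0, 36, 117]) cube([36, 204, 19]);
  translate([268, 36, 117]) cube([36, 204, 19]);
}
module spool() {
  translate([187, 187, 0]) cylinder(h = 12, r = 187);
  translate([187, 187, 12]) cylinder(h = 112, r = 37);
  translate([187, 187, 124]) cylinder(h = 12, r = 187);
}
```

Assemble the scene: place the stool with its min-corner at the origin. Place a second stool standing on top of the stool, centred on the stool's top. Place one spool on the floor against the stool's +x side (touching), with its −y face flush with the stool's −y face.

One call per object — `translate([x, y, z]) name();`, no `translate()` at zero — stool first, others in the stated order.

stool();
translate([27, 40, 418]) stool_2();
translate([358, 0, 0]) spool();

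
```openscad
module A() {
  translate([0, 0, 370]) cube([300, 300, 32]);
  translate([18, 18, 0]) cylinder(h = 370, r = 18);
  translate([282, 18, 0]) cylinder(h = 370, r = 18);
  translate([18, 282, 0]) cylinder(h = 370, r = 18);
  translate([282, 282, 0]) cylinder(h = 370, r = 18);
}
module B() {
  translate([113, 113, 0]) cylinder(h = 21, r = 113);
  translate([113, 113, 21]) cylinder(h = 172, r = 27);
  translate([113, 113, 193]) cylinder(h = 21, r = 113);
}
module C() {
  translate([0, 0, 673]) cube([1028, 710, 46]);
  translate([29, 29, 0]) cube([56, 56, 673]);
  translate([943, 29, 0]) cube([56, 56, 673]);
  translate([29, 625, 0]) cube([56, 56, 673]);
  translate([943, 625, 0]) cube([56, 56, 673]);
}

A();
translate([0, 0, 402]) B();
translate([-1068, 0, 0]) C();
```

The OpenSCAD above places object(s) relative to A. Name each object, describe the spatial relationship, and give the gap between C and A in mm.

The table's nearest face is 40 mm from the stool's −x face.

A is a stool. B is a spool. C is a table. The spool is on top of the stool. The table is on the floor beside the stool on its −x side. The gap between the table and the stool is 40 mm.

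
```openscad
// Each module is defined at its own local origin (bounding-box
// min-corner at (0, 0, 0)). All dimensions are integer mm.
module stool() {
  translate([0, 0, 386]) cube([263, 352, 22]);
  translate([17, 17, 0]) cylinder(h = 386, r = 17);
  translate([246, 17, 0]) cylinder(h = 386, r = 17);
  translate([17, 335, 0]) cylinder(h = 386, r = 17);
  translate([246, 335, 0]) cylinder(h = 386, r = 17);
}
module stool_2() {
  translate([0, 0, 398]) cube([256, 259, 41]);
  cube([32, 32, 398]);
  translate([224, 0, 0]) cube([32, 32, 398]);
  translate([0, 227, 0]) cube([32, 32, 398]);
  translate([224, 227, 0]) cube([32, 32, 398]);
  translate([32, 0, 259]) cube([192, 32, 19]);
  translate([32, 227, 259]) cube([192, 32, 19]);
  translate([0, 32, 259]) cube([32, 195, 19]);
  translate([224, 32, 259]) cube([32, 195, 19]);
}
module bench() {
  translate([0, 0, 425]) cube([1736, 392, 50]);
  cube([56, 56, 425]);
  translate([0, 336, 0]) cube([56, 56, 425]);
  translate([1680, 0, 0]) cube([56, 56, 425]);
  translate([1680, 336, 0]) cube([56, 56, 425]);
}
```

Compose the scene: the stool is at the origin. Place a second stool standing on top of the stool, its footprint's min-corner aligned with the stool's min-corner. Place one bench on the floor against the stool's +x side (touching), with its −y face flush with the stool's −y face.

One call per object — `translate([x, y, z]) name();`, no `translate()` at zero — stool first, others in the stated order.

stool();
translate([0, 0, 408]) stool_2();
translate([263, 0, 0]) bench();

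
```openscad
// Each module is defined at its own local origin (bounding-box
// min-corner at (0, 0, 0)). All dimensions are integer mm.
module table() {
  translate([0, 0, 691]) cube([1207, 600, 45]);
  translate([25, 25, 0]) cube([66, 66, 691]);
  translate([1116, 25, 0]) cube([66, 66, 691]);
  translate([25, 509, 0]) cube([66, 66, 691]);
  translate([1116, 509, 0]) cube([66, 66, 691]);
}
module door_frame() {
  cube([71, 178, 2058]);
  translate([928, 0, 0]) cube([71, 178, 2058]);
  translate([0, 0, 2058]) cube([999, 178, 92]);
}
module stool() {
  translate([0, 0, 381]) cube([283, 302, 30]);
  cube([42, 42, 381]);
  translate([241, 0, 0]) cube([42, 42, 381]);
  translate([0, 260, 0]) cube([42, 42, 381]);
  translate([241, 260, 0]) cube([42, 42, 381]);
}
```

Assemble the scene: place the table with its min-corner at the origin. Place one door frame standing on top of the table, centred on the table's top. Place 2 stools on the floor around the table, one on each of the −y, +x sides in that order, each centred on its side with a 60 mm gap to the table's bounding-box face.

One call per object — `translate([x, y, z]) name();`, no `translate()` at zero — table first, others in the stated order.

table();
translate([104, 211, 736]) door_frame();
translate([462, -362, 0]) stool();
translate([1267, 149, 0]) stool();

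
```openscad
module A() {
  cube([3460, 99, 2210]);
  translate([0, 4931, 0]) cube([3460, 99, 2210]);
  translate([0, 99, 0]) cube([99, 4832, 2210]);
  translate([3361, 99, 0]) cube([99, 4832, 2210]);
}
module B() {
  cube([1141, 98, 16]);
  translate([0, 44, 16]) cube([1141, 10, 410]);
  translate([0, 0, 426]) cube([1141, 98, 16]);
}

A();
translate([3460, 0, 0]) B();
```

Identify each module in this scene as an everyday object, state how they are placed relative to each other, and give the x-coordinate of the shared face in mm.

The house frame's +x face and the I-beam's −x face are both at x = 3460 mm.

A is a house frame. B is an I-beam. The I-beam is against the house frame's +x side, with their −y faces flush. The x-coordinate of the shared face is 3460 mm.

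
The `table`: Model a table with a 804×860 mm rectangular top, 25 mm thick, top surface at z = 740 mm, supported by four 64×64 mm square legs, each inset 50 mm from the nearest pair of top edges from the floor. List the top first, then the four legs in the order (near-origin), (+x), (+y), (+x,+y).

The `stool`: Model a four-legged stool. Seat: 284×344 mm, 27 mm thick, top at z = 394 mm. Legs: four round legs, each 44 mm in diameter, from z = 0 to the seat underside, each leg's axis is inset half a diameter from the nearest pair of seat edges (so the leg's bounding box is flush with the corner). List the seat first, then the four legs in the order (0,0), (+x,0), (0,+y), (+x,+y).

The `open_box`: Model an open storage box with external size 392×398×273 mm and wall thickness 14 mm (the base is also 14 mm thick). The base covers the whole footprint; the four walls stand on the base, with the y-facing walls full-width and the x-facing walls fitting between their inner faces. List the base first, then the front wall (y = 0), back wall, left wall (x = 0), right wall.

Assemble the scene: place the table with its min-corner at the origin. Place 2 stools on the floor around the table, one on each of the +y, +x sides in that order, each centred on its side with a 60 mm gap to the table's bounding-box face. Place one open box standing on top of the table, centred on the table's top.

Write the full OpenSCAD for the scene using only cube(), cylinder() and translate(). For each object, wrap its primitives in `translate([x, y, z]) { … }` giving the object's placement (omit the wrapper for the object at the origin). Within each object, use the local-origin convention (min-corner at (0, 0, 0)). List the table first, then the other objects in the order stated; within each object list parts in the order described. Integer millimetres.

translate([0, 0, 715]) cube([804, 860, 25]);
translate([50, 50, 0]) cube([64, 64, 715]);
translate([690, 50, 0]) cube([64, 64, 715]);
translate([50, 746, 0]) cube([64, 64, 715]);
translate([690, 746, 0]) cube([64, 64, 715]);
translate([260, 920, 0]) {
  translate([0, 0, 367]) cube([284, 344, 27]);
  translate([22, 22, 0]) cylinder(h = 367, r = 22);
  translate([262, 22, 0]) cylinder(h = 367, r = 22);
  translate([22, 322, 0]) cylinder(h = 367, r = 22);
  translate([262, 322, 0]) cylinder(h = 367, r = 22);
}
translate([864, 258, 0]) {
  translate([0, 0, 367]) cube([284, 344, 27]);
  translate([22, 22, 0]) cylinder(h = 367, r = 22);
  translate([262, 22, 0]) cylinder(h = 367, r = 22);
  translate([22, 322, 0]) cylinder(h = 367, r = 22);
  translate([262, 322, 0]) cylinder(h = 367, r = 22);
}
translate([206, 231, 740]) {
  cube([392, 398, 14]);
  translate([0, 0, 14]) cube([392, 14, 259]);
  translate([0, 384, 14]) cube([392, 14, 259]);
  translate([0, 14, 14]) cube([14, 370, 259]);
  translate([378, 14, 14]) cube([14, 370, 259]);
}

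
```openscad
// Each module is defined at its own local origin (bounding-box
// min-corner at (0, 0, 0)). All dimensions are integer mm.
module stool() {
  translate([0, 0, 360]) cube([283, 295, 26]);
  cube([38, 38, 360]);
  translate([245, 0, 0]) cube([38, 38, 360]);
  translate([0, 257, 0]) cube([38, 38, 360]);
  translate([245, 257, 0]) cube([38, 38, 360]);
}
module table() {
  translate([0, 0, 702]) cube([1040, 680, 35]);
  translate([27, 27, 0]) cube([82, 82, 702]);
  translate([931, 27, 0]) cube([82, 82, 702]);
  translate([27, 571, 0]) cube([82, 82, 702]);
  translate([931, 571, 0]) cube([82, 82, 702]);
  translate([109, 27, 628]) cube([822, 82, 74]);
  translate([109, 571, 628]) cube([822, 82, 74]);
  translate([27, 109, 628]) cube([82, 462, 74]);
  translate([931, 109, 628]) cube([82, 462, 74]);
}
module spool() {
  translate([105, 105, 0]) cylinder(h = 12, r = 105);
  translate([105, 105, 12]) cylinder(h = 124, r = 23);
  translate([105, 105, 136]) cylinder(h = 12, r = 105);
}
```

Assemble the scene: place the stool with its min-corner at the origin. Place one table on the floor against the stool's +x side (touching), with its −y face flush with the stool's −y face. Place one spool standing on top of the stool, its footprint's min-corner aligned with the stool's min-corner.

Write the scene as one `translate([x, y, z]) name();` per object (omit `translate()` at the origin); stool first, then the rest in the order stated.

stool();
translate([283, 0, 0]) table();
translate([0, 0, 386]) spool();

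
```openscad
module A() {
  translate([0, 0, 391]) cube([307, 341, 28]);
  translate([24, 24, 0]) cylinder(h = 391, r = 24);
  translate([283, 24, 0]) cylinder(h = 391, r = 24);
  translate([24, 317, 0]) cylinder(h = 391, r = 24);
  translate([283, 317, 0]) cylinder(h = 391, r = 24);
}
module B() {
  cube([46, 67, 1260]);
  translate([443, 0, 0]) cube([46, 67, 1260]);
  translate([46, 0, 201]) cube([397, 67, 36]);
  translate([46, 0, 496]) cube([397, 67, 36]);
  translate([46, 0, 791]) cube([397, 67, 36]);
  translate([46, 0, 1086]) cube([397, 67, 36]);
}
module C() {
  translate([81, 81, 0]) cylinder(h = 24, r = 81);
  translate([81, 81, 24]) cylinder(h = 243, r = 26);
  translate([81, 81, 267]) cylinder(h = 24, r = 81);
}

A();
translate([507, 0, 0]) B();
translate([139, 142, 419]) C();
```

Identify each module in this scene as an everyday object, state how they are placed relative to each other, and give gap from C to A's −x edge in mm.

A is a stool. B is a ladder. C is a spool. The ladder is on the floor beside the stool on its +x side. The spool is on top of the stool. The gap from the spool to the stool's −x edge is 139 mm.

The spool's min-x is at 139; the stool's min-x is 0; gap = 139 mm.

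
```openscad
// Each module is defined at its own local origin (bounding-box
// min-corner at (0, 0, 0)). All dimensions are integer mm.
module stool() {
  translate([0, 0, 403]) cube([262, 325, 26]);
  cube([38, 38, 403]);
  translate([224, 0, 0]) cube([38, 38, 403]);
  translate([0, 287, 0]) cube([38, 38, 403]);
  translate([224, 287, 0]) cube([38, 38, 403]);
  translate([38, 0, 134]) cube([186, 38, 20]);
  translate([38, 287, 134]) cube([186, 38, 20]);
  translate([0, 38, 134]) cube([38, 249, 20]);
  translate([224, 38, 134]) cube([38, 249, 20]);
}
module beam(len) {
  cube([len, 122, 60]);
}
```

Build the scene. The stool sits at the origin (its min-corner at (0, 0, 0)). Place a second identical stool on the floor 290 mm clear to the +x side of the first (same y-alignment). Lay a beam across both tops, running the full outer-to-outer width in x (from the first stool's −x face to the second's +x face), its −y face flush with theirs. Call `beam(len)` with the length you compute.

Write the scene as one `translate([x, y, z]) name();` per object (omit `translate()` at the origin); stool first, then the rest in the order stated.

stool();
translate([552, 0, 0]) stool();
translate([0, 0, 429]) beam(814);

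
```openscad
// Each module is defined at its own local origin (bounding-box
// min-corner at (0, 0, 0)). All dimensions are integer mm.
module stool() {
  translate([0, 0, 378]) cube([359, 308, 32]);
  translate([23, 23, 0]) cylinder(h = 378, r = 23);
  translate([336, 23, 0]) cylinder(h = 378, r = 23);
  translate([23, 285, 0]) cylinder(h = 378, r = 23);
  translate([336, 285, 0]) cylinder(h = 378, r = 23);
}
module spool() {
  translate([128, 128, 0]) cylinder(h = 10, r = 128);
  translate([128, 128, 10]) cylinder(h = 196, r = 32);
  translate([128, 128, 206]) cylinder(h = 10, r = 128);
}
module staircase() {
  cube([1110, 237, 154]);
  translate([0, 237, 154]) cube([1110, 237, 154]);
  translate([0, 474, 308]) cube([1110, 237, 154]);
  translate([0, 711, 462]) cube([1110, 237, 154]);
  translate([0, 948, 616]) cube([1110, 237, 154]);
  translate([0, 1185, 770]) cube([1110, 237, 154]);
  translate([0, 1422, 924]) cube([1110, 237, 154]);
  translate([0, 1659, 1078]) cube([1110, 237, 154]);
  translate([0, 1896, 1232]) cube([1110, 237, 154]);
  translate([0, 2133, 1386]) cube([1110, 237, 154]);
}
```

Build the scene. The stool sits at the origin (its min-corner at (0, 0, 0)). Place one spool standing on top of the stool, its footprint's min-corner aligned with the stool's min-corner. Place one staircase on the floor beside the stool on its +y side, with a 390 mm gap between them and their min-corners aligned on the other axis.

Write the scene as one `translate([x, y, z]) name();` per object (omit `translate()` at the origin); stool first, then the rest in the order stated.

stool();
translate([0, 0, 410]) spool();
translate([0, 698, 0]) staircase();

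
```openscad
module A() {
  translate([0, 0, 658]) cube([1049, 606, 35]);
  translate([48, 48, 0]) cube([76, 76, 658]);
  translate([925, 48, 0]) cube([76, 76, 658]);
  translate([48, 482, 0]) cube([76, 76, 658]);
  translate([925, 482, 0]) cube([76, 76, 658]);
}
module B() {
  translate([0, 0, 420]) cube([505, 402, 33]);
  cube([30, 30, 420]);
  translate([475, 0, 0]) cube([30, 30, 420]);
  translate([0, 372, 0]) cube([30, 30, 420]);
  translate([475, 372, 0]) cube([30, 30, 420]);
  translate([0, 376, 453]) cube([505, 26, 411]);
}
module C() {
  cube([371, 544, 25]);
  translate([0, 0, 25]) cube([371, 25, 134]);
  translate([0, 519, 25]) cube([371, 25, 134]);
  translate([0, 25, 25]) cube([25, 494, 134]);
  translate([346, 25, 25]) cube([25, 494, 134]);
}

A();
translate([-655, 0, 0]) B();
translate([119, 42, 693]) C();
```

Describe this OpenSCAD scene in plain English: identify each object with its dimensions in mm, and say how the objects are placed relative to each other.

A is a rectangular dining table. The top is 1049×606×35 mm with its upper surface at z = 693 mm. It stands on four 76×76 mm square legs, each inset 48 mm from the nearest pair of top edges, running from the floor to the underside of the top.

B is a chair: 505×402 mm seat, 33 mm thick, top at z = 453 mm, on four 30 mm square corner legs flush with the seat edges. A 26 mm thick backrest slab spans the full seat width, extending 411 mm above the seat top, its back face flush with the seat's +y edge.

C is an open-topped rectangular box: outside dimensions 371×544×159 mm, with a uniform wall and base thickness of 25 mm. The base is a full 371×544 slab on the floor; four walls sit on top of the base. The front and back walls (the −y and +y sides) span the full width; the two side walls fit between them.

The chair is on the floor beside the table on its −x side. The open box is on top of the table.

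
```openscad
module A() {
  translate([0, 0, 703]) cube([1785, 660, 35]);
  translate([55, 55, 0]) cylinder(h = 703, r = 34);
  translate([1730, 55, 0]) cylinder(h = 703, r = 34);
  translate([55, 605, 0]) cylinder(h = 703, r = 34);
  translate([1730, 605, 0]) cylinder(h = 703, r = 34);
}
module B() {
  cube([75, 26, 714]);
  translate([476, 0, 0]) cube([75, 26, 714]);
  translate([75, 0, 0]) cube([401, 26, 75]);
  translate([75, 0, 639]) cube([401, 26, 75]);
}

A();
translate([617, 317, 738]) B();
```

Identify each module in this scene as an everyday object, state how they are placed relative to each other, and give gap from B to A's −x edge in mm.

The picture frame's min-x is at 617; the table's min-x is 0; gap = 617 mm.

A is a table. B is a picture frame. The picture frame is on top of the table, centred. The gap from the picture frame to the table's −x edge is 617 mm.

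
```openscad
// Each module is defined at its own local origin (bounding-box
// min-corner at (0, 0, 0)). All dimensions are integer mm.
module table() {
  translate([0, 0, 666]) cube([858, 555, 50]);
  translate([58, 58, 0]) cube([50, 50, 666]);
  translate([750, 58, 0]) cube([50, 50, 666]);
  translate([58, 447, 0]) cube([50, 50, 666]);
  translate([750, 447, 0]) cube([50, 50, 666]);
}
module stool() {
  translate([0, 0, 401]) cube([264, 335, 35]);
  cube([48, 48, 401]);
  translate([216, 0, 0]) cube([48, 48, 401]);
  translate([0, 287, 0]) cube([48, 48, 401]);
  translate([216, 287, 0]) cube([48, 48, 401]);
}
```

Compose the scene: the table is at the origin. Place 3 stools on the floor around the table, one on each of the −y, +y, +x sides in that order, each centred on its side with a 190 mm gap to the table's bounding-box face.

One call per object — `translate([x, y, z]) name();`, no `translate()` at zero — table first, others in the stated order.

table();
translate([297, -525, 0]) stool();
translate([297, 745, 0]) stool();
translate([1048, 110, 0]) stool();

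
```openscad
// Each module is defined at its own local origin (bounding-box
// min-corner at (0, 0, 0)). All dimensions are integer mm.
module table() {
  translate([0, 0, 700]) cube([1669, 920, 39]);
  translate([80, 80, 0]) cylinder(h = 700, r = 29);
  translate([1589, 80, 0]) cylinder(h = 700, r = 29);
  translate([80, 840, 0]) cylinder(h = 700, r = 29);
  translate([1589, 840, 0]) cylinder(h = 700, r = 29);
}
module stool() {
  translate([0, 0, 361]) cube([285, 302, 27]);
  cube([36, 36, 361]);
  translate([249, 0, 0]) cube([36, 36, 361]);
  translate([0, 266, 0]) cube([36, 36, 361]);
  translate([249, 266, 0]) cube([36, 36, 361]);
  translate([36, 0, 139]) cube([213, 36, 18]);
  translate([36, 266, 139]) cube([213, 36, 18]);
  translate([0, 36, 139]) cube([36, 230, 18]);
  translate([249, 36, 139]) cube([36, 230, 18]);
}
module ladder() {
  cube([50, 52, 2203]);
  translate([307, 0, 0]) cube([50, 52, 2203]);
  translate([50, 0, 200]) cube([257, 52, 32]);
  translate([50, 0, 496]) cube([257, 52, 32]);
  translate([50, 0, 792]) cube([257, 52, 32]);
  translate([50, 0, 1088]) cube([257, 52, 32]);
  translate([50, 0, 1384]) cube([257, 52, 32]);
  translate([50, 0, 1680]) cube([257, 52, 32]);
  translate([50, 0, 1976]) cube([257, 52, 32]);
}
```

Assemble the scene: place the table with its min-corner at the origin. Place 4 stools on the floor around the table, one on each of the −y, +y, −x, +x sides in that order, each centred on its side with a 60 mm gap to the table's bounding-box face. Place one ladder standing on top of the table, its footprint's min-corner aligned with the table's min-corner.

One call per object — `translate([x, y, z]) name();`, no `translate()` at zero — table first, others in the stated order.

table();
translate([692, -362, 0]) stool();
translate([692, 980, 0]) stool();
translate([-345, 309, 0]) stool();
translate([1729, 309, 0]) stool();
translate([0, 0, 739]) ladder();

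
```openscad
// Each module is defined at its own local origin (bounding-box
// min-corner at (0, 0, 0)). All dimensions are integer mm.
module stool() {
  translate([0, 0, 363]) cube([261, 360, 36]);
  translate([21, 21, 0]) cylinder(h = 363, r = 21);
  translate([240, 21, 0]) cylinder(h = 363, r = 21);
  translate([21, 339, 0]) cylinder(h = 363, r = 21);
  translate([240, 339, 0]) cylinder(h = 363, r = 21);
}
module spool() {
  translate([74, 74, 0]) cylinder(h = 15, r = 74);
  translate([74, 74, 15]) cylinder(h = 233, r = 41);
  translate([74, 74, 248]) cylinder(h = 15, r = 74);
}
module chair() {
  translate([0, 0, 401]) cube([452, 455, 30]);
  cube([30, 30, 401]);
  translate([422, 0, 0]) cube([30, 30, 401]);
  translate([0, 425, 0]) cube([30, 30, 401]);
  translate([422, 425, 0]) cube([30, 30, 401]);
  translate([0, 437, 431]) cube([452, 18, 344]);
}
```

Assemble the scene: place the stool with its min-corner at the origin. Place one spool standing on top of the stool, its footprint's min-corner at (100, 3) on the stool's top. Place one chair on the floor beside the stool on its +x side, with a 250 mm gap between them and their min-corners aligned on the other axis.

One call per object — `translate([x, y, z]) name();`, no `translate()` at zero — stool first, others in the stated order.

stool();
translate([100, 3, 399]) spool();
translate([511, 0, 0]) chair();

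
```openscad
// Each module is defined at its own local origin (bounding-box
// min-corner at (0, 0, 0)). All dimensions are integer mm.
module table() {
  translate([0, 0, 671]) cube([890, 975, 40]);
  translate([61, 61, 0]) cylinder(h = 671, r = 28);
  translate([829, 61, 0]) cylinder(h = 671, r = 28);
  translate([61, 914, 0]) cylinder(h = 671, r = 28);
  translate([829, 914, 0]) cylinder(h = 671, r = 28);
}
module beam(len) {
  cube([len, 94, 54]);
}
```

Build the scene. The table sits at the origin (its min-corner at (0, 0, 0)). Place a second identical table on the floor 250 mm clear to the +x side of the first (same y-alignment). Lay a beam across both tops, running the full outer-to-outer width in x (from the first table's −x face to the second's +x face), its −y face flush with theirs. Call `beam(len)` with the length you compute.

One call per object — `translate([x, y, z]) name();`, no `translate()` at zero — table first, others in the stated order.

table();
translate([1140, 0, 0]) table();
translate([0, 0, 711]) beam(2030);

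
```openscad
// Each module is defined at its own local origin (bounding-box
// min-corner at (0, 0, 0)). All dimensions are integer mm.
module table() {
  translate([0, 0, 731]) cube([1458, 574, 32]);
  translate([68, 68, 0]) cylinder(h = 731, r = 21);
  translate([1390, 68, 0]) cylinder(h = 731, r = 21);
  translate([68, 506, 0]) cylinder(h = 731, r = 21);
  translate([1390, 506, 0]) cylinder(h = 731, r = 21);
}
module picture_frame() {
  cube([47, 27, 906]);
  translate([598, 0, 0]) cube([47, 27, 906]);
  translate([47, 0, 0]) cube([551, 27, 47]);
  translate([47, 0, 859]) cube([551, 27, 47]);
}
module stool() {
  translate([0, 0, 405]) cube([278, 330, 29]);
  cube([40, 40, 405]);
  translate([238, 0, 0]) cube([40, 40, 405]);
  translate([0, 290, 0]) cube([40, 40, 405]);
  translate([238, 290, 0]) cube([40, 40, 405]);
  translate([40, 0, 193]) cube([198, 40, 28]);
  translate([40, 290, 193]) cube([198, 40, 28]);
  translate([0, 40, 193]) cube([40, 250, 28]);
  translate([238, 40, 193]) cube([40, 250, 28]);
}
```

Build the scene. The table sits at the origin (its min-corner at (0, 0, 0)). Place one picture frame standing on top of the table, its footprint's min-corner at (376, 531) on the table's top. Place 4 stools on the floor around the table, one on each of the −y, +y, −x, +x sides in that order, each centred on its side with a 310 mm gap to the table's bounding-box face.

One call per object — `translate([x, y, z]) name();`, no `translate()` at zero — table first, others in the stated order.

table();
translate([376, 531, 763]) picture_frame();
translate([590, -640, 0]) stool();
translate([590, 884, 0]) stool();
translate([-588, 122, 0]) stool();
translate([1768, 122, 0]) stool();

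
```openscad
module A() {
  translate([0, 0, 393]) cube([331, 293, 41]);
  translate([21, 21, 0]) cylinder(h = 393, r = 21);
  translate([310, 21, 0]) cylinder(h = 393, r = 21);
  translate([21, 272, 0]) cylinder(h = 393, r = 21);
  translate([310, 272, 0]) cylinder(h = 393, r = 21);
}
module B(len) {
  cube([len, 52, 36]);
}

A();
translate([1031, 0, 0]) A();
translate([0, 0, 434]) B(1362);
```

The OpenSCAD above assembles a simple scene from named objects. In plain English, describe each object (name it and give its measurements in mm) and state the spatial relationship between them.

A is a four-legged stool. The seat is a 331×293×41 mm slab whose top surface is at z = 434 mm; four round legs, each 42 mm in diameter, run from the floor (z = 0) to the underside of the seat, each leg's axis is inset half a diameter from the nearest pair of seat edges (so the leg's bounding box is flush with the corner).

B is a rectangular beam 1362 mm long (x), 52 mm deep (y), 36 mm thick (z).

The beam spans the tops of two stools placed 700 mm apart, resting at z = 434 mm.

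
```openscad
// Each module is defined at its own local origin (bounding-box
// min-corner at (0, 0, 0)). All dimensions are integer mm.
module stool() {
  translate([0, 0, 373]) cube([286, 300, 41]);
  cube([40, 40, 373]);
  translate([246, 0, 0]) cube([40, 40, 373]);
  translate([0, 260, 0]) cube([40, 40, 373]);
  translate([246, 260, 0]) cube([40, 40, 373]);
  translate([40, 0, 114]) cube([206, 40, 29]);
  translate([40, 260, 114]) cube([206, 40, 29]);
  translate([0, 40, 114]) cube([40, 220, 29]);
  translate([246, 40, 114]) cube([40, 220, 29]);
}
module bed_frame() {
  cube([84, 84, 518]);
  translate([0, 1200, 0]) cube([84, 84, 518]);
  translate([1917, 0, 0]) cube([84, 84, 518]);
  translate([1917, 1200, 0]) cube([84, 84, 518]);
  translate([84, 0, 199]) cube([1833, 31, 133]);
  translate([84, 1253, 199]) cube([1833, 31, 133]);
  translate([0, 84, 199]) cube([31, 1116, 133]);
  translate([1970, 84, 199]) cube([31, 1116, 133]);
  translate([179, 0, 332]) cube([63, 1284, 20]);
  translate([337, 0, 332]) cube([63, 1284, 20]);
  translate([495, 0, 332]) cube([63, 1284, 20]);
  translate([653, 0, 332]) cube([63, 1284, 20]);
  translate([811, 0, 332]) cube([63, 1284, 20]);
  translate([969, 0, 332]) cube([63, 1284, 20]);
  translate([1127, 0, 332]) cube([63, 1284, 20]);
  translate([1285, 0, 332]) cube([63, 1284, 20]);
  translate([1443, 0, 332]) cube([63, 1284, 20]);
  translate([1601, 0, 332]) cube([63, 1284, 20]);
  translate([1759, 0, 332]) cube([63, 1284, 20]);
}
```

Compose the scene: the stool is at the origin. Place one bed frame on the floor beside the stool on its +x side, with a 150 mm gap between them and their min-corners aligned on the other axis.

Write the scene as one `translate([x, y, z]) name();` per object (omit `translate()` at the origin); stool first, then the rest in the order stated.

stool();
translate([436, 0, 0]) bed_frame();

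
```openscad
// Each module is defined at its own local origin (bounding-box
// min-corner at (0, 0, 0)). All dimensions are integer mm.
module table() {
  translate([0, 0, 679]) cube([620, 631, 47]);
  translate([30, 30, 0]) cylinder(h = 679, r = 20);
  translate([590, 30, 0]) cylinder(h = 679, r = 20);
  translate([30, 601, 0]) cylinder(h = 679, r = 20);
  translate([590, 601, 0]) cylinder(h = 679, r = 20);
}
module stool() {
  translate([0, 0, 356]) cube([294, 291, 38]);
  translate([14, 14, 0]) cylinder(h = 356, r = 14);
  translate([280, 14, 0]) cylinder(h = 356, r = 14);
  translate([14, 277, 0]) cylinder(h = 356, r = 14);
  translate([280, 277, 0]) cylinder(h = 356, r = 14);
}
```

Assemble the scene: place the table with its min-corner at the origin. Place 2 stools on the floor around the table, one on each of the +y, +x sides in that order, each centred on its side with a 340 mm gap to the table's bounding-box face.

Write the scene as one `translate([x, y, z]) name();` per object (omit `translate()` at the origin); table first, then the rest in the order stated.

table();
translate([163, 971, 0]) stool();
translate([960, 170, 0]) stool();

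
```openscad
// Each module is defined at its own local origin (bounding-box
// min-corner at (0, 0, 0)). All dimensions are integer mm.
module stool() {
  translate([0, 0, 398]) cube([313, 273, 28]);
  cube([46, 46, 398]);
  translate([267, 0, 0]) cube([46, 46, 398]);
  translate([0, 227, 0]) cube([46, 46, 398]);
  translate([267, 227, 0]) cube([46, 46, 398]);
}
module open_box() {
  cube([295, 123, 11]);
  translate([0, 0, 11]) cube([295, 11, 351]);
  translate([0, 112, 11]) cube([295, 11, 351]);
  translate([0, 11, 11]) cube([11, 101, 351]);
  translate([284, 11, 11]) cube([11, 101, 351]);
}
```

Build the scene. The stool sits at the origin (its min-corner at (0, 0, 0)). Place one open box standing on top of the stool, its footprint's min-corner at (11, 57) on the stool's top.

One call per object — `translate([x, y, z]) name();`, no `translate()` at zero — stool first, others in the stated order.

stool();
translate([11, 57, 426]) open_box();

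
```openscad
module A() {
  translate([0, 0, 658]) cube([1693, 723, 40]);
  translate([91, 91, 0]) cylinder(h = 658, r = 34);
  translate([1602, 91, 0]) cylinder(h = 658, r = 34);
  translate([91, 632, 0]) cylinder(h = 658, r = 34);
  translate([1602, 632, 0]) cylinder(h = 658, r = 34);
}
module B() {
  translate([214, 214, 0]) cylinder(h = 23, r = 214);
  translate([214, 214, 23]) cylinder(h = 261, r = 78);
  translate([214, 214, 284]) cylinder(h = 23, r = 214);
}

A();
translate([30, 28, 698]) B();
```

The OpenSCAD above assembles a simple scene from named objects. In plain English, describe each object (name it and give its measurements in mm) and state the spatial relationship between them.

A is a rectangular dining table. The top is 1693×723×40 mm with its upper surface at z = 698 mm. It stands on four round legs of 68 mm diameter, each leg's bounding box inset 57 mm from the nearest pair of top edges, running from the floor to the underside of the top.

B is a spool: two coaxial disc flanges of radius 214 mm and thickness 23 mm, joined by a core cylinder of radius 78 mm and height 261 mm. The lower flange rests on z = 0 and the three cylinders share a vertical axis.

The spool is on top of the table.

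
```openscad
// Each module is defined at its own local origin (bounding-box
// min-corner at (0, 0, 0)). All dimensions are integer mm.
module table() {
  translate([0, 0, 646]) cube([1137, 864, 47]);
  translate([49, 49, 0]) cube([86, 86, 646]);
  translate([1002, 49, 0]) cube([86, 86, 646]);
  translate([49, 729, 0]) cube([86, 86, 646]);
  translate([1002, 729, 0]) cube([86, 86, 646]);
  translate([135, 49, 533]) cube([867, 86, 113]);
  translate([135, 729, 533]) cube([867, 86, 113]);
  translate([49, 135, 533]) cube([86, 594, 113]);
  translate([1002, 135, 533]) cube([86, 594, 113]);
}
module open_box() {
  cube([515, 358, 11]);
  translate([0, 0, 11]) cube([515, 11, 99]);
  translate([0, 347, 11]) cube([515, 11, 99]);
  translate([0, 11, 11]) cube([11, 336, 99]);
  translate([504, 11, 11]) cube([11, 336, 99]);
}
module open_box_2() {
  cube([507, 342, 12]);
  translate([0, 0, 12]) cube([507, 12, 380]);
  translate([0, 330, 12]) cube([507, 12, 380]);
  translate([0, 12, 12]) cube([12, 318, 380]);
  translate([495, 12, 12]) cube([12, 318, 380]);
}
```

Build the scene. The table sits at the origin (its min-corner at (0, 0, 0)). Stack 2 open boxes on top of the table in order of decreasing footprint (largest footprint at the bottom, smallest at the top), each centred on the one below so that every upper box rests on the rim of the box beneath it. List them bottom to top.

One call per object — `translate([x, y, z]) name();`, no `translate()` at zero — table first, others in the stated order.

table();
translate([311, 253, 693]) open_box();
translate([315, 261, 803]) open_box_2();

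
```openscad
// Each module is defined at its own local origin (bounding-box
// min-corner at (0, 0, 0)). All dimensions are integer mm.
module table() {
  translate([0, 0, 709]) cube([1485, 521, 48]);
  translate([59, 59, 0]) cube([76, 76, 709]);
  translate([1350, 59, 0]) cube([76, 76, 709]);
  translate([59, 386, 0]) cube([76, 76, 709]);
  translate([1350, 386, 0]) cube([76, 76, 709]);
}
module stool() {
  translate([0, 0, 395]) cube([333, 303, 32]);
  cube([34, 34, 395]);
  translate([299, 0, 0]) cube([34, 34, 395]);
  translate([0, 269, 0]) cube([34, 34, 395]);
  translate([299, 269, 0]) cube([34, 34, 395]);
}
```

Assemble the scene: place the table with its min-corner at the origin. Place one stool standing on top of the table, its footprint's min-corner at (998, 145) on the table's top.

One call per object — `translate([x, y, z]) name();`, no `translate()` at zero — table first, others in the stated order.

table();
translate([998, 145, 757]) stool();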